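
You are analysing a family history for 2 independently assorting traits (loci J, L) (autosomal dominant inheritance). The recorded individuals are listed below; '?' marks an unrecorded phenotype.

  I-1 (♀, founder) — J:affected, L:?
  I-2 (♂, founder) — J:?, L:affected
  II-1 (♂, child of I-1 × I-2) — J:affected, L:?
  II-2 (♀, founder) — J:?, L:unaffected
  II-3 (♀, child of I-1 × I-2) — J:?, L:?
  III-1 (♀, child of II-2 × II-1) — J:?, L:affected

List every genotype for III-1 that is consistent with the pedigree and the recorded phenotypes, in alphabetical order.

III-1 ∈ {JJ Ll, Jj Ll, jj Ll}

J/I-1 aff ·: Jj|JJ
J/I-2 ? ·: jj|Jj|JJ
J/II-1 aff I-1×I-2: Jj|JJ
J/II-2 ? ·: jj|Jj|JJ
J/II-3 ? I-1×I-2: jj|Jj|JJ
J/III-1 ? II-2×II-1: jj|Jj|JJ
⇒ J over [I-1,I-2,II-1,II-2,II-3,III-1]: 102 consistent
L/I-1 ? ·: ll|Ll|LL
L/I-2 aff ·: Ll|LL
L/II-1 ? I-1×I-2: Ll|LL
L/II-2 un ·: ll
L/II-3 ? I-1×I-2: ll|Ll|LL
L/III-1 aff II-2×II-1: Ll
⇒ L over [I-1,I-2,II-1,II-2,II-3,III-1]: 18 consistent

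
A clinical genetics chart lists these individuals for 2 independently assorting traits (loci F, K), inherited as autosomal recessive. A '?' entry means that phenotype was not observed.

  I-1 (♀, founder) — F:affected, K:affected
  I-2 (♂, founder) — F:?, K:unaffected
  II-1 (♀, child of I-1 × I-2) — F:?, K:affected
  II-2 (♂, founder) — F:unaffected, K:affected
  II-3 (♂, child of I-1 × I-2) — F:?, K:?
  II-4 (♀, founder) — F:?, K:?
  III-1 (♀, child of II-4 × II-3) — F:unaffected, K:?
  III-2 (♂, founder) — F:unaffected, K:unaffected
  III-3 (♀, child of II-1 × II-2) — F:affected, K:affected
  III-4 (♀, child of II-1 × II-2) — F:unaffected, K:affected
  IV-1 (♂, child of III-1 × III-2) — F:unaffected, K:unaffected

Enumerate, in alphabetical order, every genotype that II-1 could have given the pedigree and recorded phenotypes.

II-1 ∈ {Ff kk, ff kk}

F/I-1 aff ·: ff
F/I-2 ? ·: FF|Ff|ff
F/II-1 ? I-1×I-2: Ff|ff
F/II-2 un ·: Ff
F/II-3 ? I-1×I-2: Ff|ff
F/II-4 ? ·: FF|Ff|ff
F/III-1 un II-4×II-3: FF|Ff
F/III-2 un ·: FF|Ff
F/III-3 aff II-1×II-2: ff
F/III-4 un II-1×II-2: FF|Ff
F/IV-1 un III-1×III-2: FF|Ff
⇒ F over [I-1,I-2,II-1,II-2,II-3,II-4,III-1,III-2,III-3,III-4,IV-1]: 122 consistent
K/I-1 aff ·: kk
K/I-2 un ·: Kk
K/II-1 aff I-1×I-2: kk
K/II-2 aff ·: kk
K/II-3 ? I-1×I-2: Kk|kk
K/II-4 ? ·: KK|Kk|kk
K/III-1 ? II-4×II-3: KK|Kk|kk
K/III-2 un ·: KK|Kk
K/III-3 aff II-1×II-2: kk
K/III-4 aff II-1×II-2: kk
K/IV-1 un III-1×III-2: KK|Kk
⇒ K over [I-1,I-2,II-1,II-2,II-3,II-4,III-1,III-2,III-3,III-4,IV-1]: 34 consistent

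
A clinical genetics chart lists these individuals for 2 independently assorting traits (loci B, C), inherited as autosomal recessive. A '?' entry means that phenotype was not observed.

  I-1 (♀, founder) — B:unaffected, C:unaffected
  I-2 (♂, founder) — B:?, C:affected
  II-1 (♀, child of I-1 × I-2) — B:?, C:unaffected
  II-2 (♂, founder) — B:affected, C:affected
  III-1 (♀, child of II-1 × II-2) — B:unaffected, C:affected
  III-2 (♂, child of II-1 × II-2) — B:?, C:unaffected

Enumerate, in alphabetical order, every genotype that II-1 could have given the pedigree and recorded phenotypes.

II-1 ∈ {BB Cc, Bb Cc}

B/I-1 un ·: BB|Bb
B/I-2 ? ·: BB|Bb|bb
B/II-1 ? I-1×I-2: BB|Bb
B/II-2 aff ·: bb
B/III-1 un II-1×II-2: Bb
B/III-2 ? II-1×II-2: Bb|bb
⇒ B over [I-1,I-2,II-1,II-2,III-1,III-2]: 14 consistent
C/I-1 un ·: CC|Cc
C/I-2 aff ·: cc
C/II-1 un I-1×I-2: Cc
C/II-2 aff ·: cc
C/III-1 aff II-1×II-2: cc
C/III-2 un II-1×II-2: Cc
⇒ C over [I-1,I-2,II-1,II-2,III-1,III-2]: 2 consistent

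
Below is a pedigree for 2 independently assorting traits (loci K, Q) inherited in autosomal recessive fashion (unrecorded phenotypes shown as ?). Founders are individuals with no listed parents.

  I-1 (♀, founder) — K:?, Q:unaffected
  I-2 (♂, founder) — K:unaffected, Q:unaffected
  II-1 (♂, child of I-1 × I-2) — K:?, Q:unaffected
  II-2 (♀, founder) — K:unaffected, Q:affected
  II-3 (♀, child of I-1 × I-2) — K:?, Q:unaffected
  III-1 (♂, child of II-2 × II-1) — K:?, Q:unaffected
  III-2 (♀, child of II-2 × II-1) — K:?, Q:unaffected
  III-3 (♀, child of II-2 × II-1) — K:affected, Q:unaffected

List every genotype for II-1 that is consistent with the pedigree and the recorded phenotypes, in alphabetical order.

II-1 ∈ {Kk QQ, Kk Qq, kk QQ, kk Qq}

K/I-1 ? ·: KK|Kk|kk
K/I-2 un ·: KK|Kk
K/II-1 ? I-1×I-2: Kk|kk
K/II-2 un ·: Kk
K/II-3 ? I-1×I-2: KK|Kk|kk
K/III-1 ? II-2×II-1: KK|Kk|kk
K/III-2 ? II-2×II-1: KK|Kk|kk
K/III-3 aff II-2×II-1: kk
⇒ K over [I-1,I-2,II-1,II-2,II-3,III-1,III-2,III-3]: 110 consistent
Q/I-1 un ·: QQ|Qq
Q/I-2 un ·: QQ|Qq
Q/II-1 un I-1×I-2: QQ|Qq
Q/II-2 aff ·: qq
Q/II-3 un I-1×I-2: QQ|Qq
Q/III-1 un II-2×II-1: Qq
Q/III-2 un II-2×II-1: Qq
Q/III-3 un II-2×II-1: Qq
⇒ Q over [I-1,I-2,II-1,II-2,II-3,III-1,III-2,III-3]: 13 consistent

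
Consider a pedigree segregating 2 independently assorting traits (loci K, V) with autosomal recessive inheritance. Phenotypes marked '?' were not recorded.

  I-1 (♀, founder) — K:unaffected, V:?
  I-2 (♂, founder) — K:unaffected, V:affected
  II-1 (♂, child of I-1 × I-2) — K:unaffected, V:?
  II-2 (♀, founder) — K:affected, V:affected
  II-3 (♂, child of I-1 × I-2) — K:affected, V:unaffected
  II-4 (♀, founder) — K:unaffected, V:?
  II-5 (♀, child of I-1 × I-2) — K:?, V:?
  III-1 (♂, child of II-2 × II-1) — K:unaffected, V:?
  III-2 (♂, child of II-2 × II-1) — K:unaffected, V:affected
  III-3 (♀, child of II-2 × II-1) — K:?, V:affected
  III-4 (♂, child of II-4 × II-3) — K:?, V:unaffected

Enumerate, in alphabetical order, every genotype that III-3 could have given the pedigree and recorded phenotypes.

III-3 ∈ {Kk vv, kk vv}

K/I-1 un ·: Kk
K/I-2 un ·: Kk
K/II-1 un I-1×I-2: KK|Kk
K/II-2 aff ·: kk
K/II-3 aff I-1×I-2: kk
K/II-4 un ·: KK|Kk
K/II-5 ? I-1×I-2: KK|Kk|kk
K/III-1 un II-2×II-1: Kk
K/III-2 un II-2×II-1: Kk
K/III-3 ? II-2×II-1: Kk|kk
K/III-4 ? II-4×II-3: Kk|kk
⇒ K over [I-1,I-2,II-1,II-2,II-3,II-4,II-5,III-1,III-2,III-3,III-4]: 27 consistent
V/I-1 ? ·: VV|Vv
V/I-2 aff ·: vv
V/II-1 ? I-1×I-2: Vv|vv
V/II-2 aff ·: vv
V/II-3 un I-1×I-2: Vv
V/II-4 ? ·: VV|Vv|vv
V/II-5 ? I-1×I-2: Vv|vv
V/III-1 ? II-2×II-1: Vv|vv
V/III-2 aff II-2×II-1: vv
V/III-3 aff II-2×II-1: vv
V/III-4 un II-4×II-3: VV|Vv
⇒ V over [I-1,I-2,II-1,II-2,II-3,II-4,II-5,III-1,III-2,III-3,III-4]: 40 consistent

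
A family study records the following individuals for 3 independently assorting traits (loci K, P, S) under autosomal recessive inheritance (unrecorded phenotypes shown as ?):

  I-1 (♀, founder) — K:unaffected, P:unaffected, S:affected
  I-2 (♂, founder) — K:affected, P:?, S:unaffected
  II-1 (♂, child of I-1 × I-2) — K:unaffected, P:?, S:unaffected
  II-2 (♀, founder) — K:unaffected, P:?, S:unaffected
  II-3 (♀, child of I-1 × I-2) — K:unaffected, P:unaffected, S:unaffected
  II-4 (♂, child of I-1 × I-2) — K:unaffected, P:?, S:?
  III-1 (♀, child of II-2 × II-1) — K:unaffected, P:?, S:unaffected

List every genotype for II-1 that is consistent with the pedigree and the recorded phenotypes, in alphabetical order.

K/I-1 un ·: KK|Kk
K/I-2 aff ·: kk
K/II-1 un I-1×I-2: Kk
K/II-2 un ·: KK|Kk
K/II-3 un I-1×I-2: Kk
K/II-4 un I-1×I-2: Kk
K/III-1 un II-2×II-1: KK|Kk
⇒ K over [I-1,I-2,II-1,II-2,II-3,II-4,III-1]: 8 consistent
P/I-1 un ·: PP|Pp
P/I-2 ? ·: PP|Pp|pp
P/II-1 ? I-1×I-2: PP|Pp|pp
P/II-2 ? ·: PP|Pp|pp
P/II-3 un I-1×I-2: PP|Pp
P/II-4 ? I-1×I-2: PP|Pp|pp
P/III-1 ? II-2×II-1: PP|Pp|pp
⇒ P over [I-1,I-2,II-1,II-2,II-3,II-4,III-1]: 211 consistent
S/I-1 aff ·: ss
S/I-2 un ·: SS|Ss
S/II-1 un I-1×I-2: Ss
S/II-2 un ·: SS|Ss
S/II-3 un I-1×I-2: Ss
S/II-4 ? I-1×I-2: Ss|ss
S/III-1 un II-2×II-1: SS|Ss
⇒ S over [I-1,I-2,II-1,II-2,II-3,II-4,III-1]: 12 consistent

II-1 ∈ {Kk PP Ss, Kk Pp Ss, Kk pp Ss}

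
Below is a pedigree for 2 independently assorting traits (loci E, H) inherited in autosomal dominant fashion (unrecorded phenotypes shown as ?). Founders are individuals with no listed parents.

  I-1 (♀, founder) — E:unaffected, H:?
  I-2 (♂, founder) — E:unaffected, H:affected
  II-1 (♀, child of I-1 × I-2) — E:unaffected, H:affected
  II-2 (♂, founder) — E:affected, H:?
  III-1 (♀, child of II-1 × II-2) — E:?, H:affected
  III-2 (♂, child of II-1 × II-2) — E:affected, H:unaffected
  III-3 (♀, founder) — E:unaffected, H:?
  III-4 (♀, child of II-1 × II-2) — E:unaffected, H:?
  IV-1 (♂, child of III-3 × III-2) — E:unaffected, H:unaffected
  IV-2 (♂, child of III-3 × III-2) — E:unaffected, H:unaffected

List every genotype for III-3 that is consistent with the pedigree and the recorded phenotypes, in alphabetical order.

III-3 ∈ {ee Hh, ee hh}

E/I-1 un ·: ee
E/I-2 un ·: ee
E/II-1 un I-1×I-2: ee
E/II-2 aff ·: Ee
E/III-1 ? II-1×II-2: ee|Ee
E/III-2 aff II-1×II-2: Ee
E/III-3 un ·: ee
E/III-4 un II-1×II-2: ee
E/IV-1 un III-3×III-2: ee
E/IV-2 un III-3×III-2: ee
⇒ E over [I-1,I-2,II-1,II-2,III-1,III-2,III-3,III-4,IV-1,IV-2]: 2 consistent
H/I-1 ? ·: hh|Hh|HH
H/I-2 aff ·: Hh|HH
H/II-1 aff I-1×I-2: Hh
H/II-2 ? ·: hh|Hh
H/III-1 aff II-1×II-2: Hh|HH
H/III-2 un II-1×II-2: hh
H/III-3 ? ·: hh|Hh
H/III-4 ? II-1×II-2: hh|Hh|HH
H/IV-1 un III-3×III-2: hh
H/IV-2 un III-3×III-2: hh
⇒ H over [I-1,I-2,II-1,II-2,III-1,III-2,III-3,III-4,IV-1,IV-2]: 80 consistent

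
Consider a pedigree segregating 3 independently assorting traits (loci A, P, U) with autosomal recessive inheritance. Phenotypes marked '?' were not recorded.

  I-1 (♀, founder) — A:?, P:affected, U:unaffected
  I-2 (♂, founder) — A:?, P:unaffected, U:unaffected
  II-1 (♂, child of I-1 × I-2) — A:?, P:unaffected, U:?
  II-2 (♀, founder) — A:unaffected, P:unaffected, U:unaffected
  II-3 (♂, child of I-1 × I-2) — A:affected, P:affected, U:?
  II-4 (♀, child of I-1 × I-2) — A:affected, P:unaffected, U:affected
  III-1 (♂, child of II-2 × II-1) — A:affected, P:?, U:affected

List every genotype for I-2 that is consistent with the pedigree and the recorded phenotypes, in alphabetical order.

I-2 ∈ {Aa Pp Uu, aa Pp Uu}

A/I-1 ? ·: Aa|aa
A/I-2 ? ·: Aa|aa
A/II-1 ? I-1×I-2: Aa|aa
A/II-2 un ·: Aa
A/II-3 aff I-1×I-2: aa
A/II-4 aff I-1×I-2: aa
A/III-1 aff II-2×II-1: aa
⇒ A over [I-1,I-2,II-1,II-2,II-3,II-4,III-1]: 7 consistent
P/I-1 aff ·: pp
P/I-2 un ·: Pp
P/II-1 un I-1×I-2: Pp
P/II-2 un ·: PP|Pp
P/II-3 aff I-1×I-2: pp
P/II-4 un I-1×I-2: Pp
P/III-1 ? II-2×II-1: PP|Pp|pp
⇒ P over [I-1,I-2,II-1,II-2,II-3,II-4,III-1]: 5 consistent
U/I-1 un ·: Uu
U/I-2 un ·: Uu
U/II-1 ? I-1×I-2: Uu|uu
U/II-2 un ·: Uu
U/II-3 ? I-1×I-2: UU|Uu|uu
U/II-4 aff I-1×I-2: uu
U/III-1 aff II-2×II-1: uu
⇒ U over [I-1,I-2,II-1,II-2,II-3,II-4,III-1]: 6 consistent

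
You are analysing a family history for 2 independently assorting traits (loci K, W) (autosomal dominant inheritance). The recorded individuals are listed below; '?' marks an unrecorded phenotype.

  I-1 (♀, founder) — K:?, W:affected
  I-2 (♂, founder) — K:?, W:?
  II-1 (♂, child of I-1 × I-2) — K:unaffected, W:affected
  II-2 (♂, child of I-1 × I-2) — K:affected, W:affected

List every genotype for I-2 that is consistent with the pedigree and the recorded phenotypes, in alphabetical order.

I-2 ∈ {Kk WW, Kk Ww, Kk ww, kk WW, kk Ww, kk ww}

K/I-1 ? ·: kk|Kk
K/I-2 ? ·: kk|Kk
K/II-1 un I-1×I-2: kk
K/II-2 aff I-1×I-2: Kk|KK
⇒ K over [I-1,I-2,II-1,II-2]: 4 consistent
W/I-1 aff ·: Ww|WW
W/I-2 ? ·: ww|Ww|WW
W/II-1 aff I-1×I-2: Ww|WW
W/II-2 aff I-1×I-2: Ww|WW
⇒ W over [I-1,I-2,II-1,II-2]: 15 consistent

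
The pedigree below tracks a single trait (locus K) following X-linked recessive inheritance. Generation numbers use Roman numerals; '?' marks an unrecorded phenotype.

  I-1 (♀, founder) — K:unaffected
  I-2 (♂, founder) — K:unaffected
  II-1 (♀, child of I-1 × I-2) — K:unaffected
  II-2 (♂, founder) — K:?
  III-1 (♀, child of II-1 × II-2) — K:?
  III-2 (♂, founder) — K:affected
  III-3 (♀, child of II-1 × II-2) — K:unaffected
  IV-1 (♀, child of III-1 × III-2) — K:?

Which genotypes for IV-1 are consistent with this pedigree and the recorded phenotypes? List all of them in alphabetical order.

K/I-1 un ·: X^KX^K|X^KX^k
K/I-2 un ·: X^KY
K/II-1 un I-1×I-2: X^KX^K|X^KX^k
K/II-2 ? ·: X^KY|X^kY
K/III-1 ? II-1×II-2: X^KX^K|X^KX^k|X^kX^k
K/III-2 aff ·: X^kY
K/III-3 un II-1×II-2: X^KX^K|X^KX^k
K/IV-1 ? III-1×III-2: X^KX^k|X^kX^k
⇒ K over [I-1,I-2,II-1,II-2,III-1,III-2,III-3,IV-1]: 15 consistent

IV-1 ∈ {X^KX^k, X^kX^k}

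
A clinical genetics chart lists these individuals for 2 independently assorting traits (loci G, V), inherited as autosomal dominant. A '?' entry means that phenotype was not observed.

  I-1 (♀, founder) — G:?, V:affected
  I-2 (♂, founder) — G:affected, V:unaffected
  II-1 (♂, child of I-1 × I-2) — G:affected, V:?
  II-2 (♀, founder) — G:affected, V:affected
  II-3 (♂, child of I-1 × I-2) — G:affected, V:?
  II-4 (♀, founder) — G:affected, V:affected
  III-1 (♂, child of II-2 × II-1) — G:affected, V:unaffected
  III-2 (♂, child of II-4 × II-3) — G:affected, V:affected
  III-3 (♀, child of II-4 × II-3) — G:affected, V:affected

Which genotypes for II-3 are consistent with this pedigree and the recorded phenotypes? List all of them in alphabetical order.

G/I-1 ? ·: gg|Gg|GG
G/I-2 aff ·: Gg|GG
G/II-1 aff I-1×I-2: Gg|GG
G/II-2 aff ·: Gg|GG
G/II-3 aff I-1×I-2: Gg|GG
G/II-4 aff ·: Gg|GG
G/III-1 aff II-2×II-1: Gg|GG
G/III-2 aff II-4×II-3: Gg|GG
G/III-3 aff II-4×II-3: Gg|GG
⇒ G over [I-1,I-2,II-1,II-2,II-3,II-4,III-1,III-2,III-3]: 352 consistent
V/I-1 aff ·: Vv|VV
V/I-2 un ·: vv
V/II-1 ? I-1×I-2: vv|Vv
V/II-2 aff ·: Vv
V/II-3 ? I-1×I-2: vv|Vv
V/II-4 aff ·: Vv|VV
V/III-1 un II-2×II-1: vv
V/III-2 aff II-4×II-3: Vv|VV
V/III-3 aff II-4×II-3: Vv|VV
⇒ V over [I-1,I-2,II-1,II-2,II-3,II-4,III-1,III-2,III-3]: 28 consistent

II-3 ∈ {GG Vv, GG vv, Gg Vv, Gg vv}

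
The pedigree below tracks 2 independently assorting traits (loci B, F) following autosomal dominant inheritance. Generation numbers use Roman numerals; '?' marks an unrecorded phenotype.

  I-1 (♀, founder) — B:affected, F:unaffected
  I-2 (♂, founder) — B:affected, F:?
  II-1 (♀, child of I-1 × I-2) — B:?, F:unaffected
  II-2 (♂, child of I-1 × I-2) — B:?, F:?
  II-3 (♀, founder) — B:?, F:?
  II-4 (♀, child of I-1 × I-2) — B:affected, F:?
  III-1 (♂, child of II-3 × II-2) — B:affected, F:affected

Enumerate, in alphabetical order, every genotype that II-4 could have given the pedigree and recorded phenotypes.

B/I-1 aff ·: Bb|BB
B/I-2 aff ·: Bb|BB
B/II-1 ? I-1×I-2: bb|Bb|BB
B/II-2 ? I-1×I-2: bb|Bb|BB
B/II-3 ? ·: bb|Bb|BB
B/II-4 aff I-1×I-2: Bb|BB
B/III-1 aff II-3×II-2: Bb|BB
⇒ B over [I-1,I-2,II-1,II-2,II-3,II-4,III-1]: 142 consistent
F/I-1 un ·: ff
F/I-2 ? ·: ff|Ff
F/II-1 un I-1×I-2: ff
F/II-2 ? I-1×I-2: ff|Ff
F/II-3 ? ·: ff|Ff|FF
F/II-4 ? I-1×I-2: ff|Ff
F/III-1 aff II-3×II-2: Ff|FF
⇒ F over [I-1,I-2,II-1,II-2,II-3,II-4,III-1]: 16 consistent

II-4 ∈ {BB Ff, BB ff, Bb Ff, Bb ff}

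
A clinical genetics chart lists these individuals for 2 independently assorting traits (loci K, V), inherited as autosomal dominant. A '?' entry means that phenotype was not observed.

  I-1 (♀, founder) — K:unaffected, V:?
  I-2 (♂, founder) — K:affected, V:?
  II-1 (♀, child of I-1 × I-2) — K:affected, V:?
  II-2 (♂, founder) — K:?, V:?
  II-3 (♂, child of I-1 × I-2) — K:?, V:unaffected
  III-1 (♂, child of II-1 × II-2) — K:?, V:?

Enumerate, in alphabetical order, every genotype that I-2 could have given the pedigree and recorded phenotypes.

I-2 ∈ {KK Vv, KK vv, Kk Vv, Kk vv}

K/I-1 un ·: kk
K/I-2 aff ·: Kk|KK
K/II-1 aff I-1×I-2: Kk
K/II-2 ? ·: kk|Kk|KK
K/II-3 ? I-1×I-2: kk|Kk
K/III-1 ? II-1×II-2: kk|Kk|KK
⇒ K over [I-1,I-2,II-1,II-2,II-3,III-1]: 21 consistent
V/I-1 ? ·: vv|Vv
V/I-2 ? ·: vv|Vv
V/II-1 ? I-1×I-2: vv|Vv|VV
V/II-2 ? ·: vv|Vv|VV
V/II-3 un I-1×I-2: vv
V/III-1 ? II-1×II-2: vv|Vv|VV
⇒ V over [I-1,I-2,II-1,II-2,II-3,III-1]: 41 consistent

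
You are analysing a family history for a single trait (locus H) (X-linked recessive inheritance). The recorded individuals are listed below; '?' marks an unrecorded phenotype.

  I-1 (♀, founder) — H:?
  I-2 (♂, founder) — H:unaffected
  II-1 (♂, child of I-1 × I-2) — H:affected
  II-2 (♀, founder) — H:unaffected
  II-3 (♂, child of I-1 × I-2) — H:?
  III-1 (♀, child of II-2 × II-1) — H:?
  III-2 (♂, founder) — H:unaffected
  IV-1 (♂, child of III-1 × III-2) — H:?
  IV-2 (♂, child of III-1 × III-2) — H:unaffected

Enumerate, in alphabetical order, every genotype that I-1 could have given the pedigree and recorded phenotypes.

I-1 ∈ {X^HX^h, X^hX^h}

H/I-1 ? ·: X^HX^h|X^hX^h
H/I-2 un ·: X^HY
H/II-1 aff I-1×I-2: X^hY
H/II-2 un ·: X^HX^H|X^HX^h
H/II-3 ? I-1×I-2: X^HY|X^hY
H/III-1 ? II-2×II-1: X^HX^h
H/III-2 un ·: X^HY
H/IV-1 ? III-1×III-2: X^HY|X^hY
H/IV-2 un III-1×III-2: X^HY
⇒ H over [I-1,I-2,II-1,II-2,II-3,III-1,III-2,IV-1,IV-2]: 12 consistent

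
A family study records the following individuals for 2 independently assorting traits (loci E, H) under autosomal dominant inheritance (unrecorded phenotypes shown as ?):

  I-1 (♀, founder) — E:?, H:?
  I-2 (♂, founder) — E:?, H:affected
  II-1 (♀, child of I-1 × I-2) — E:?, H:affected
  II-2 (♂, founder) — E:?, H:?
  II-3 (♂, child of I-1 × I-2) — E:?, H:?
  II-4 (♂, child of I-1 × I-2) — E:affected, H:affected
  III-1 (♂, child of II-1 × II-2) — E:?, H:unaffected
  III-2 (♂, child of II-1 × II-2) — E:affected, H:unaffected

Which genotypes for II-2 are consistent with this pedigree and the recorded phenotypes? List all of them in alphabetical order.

E/I-1 ? ·: ee|Ee|EE
E/I-2 ? ·: ee|Ee|EE
E/II-1 ? I-1×I-2: ee|Ee|EE
E/II-2 ? ·: ee|Ee|EE
E/II-3 ? I-1×I-2: ee|Ee|EE
E/II-4 aff I-1×I-2: Ee|EE
E/III-1 ? II-1×II-2: ee|Ee|EE
E/III-2 aff II-1×II-2: Ee|EE
⇒ E over [I-1,I-2,II-1,II-2,II-3,II-4,III-1,III-2]: 360 consistent
H/I-1 ? ·: hh|Hh|HH
H/I-2 aff ·: Hh|HH
H/II-1 aff I-1×I-2: Hh
H/II-2 ? ·: hh|Hh
H/II-3 ? I-1×I-2: hh|Hh|HH
H/II-4 aff I-1×I-2: Hh|HH
H/III-1 un II-1×II-2: hh
H/III-2 un II-1×II-2: hh
⇒ H over [I-1,I-2,II-1,II-2,II-3,II-4,III-1,III-2]: 34 consistent

II-2 ∈ {EE Hh, EE hh, Ee Hh, Ee hh, ee Hh, ee hh}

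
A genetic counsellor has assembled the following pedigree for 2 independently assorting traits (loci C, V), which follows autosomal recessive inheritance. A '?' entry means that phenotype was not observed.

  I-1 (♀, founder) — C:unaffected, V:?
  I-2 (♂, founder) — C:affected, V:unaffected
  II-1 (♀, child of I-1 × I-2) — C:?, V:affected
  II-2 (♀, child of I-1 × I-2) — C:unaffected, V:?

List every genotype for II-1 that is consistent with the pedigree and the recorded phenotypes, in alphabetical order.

C/I-1 un ·: CC|Cc
C/I-2 aff ·: cc
C/II-1 ? I-1×I-2: Cc|cc
C/II-2 un I-1×I-2: Cc
⇒ C over [I-1,I-2,II-1,II-2]: 3 consistent
V/I-1 ? ·: Vv|vv
V/I-2 un ·: Vv
V/II-1 aff I-1×I-2: vv
V/II-2 ? I-1×I-2: VV|Vv|vv
⇒ V over [I-1,I-2,II-1,II-2]: 5 consistent

II-1 ∈ {Cc vv, cc vv}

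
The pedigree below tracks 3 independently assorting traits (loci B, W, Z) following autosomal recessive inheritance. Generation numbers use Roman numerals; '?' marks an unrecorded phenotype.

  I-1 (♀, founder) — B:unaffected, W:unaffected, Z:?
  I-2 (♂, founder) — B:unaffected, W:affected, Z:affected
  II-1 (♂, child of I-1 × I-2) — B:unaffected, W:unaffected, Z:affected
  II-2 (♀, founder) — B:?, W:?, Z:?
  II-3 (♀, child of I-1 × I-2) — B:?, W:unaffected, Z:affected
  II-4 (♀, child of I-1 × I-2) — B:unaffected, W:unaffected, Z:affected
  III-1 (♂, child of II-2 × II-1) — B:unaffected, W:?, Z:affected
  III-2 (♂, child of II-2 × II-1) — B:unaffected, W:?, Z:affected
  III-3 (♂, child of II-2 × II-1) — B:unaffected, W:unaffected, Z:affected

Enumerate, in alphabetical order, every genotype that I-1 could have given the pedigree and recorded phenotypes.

B/I-1 un ·: BB|Bb
B/I-2 un ·: BB|Bb
B/II-1 un I-1×I-2: BB|Bb
B/II-2 ? ·: BB|Bb|bb
B/II-3 ? I-1×I-2: BB|Bb|bb
B/II-4 un I-1×I-2: BB|Bb
B/III-1 un II-2×II-1: BB|Bb
B/III-2 un II-2×II-1: BB|Bb
B/III-3 un II-2×II-1: BB|Bb
⇒ B over [I-1,I-2,II-1,II-2,II-3,II-4,III-1,III-2,III-3]: 388 consistent
W/I-1 un ·: WW|Ww
W/I-2 aff ·: ww
W/II-1 un I-1×I-2: Ww
W/II-2 ? ·: WW|Ww|ww
W/II-3 un I-1×I-2: Ww
W/II-4 un I-1×I-2: Ww
W/III-1 ? II-2×II-1: WW|Ww|ww
W/III-2 ? II-2×II-1: WW|Ww|ww
W/III-3 un II-2×II-1: WW|Ww
⇒ W over [I-1,I-2,II-1,II-2,II-3,II-4,III-1,III-2,III-3]: 60 consistent
Z/I-1 ? ·: Zz|zz
Z/I-2 aff ·: zz
Z/II-1 aff I-1×I-2: zz
Z/II-2 ? ·: Zz|zz
Z/II-3 aff I-1×I-2: zz
Z/II-4 aff I-1×I-2: zz
Z/III-1 aff II-2×II-1: zz
Z/III-2 aff II-2×II-1: zz
Z/III-3 aff II-2×II-1: zz
⇒ Z over [I-1,I-2,II-1,II-2,II-3,II-4,III-1,III-2,III-3]: 4 consistent

I-1 ∈ {BB WW Zz, BB WW zz, BB Ww Zz, BB Ww zz, Bb WW Zz, Bb WW zz, Bb Ww Zz, Bb Ww zz}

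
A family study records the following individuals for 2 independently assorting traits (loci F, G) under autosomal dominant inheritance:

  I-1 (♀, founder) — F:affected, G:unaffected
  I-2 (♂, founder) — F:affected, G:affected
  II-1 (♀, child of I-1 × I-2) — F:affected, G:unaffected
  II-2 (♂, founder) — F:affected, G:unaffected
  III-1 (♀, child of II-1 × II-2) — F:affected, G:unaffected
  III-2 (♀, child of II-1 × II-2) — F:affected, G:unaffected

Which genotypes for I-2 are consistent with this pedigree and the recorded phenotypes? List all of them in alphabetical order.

F/I-1 aff ·: Ff|FF
F/I-2 aff ·: Ff|FF
F/II-1 aff I-1×I-2: Ff|FF
F/II-2 aff ·: Ff|FF
F/III-1 aff II-1×II-2: Ff|FF
F/III-2 aff II-1×II-2: Ff|FF
⇒ F over [I-1,I-2,II-1,II-2,III-1,III-2]: 44 consistent
G/I-1 un ·: gg
G/I-2 aff ·: Gg
G/II-1 un I-1×I-2: gg
G/II-2 un ·: gg
G/III-1 un II-1×II-2: gg
G/III-2 un II-1×II-2: gg
⇒ G over [I-1,I-2,II-1,II-2,III-1,III-2]: 1 consistent

I-2 ∈ {FF Gg, Ff Gg}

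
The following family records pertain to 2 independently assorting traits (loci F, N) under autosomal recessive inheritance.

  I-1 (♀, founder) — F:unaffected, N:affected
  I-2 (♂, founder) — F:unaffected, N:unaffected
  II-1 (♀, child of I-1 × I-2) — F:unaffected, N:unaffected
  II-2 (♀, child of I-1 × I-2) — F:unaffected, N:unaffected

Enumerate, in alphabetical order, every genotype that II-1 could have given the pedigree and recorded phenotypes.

F/I-1 un ·: FF|Ff
F/I-2 un ·: FF|Ff
F/II-1 un I-1×I-2: FF|Ff
F/II-2 un I-1×I-2: FF|Ff
⇒ F over [I-1,I-2,II-1,II-2]: 13 consistent
N/I-1 aff ·: nn
N/I-2 un ·: NN|Nn
N/II-1 un I-1×I-2: Nn
N/II-2 un I-1×I-2: Nn
⇒ N over [I-1,I-2,II-1,II-2]: 2 consistent

II-1 ∈ {FF Nn, Ff Nn}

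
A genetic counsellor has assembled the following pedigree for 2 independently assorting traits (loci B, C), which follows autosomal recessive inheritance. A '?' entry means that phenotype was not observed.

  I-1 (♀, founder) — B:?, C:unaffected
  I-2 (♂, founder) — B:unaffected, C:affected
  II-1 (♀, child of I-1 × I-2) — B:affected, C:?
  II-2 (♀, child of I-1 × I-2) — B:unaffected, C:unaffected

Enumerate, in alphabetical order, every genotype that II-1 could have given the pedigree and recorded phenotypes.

B/I-1 ? ·: Bb|bb
B/I-2 un ·: Bb
B/II-1 aff I-1×I-2: bb
B/II-2 un I-1×I-2: BB|Bb
⇒ B over [I-1,I-2,II-1,II-2]: 3 consistent
C/I-1 un ·: CC|Cc
C/I-2 aff ·: cc
C/II-1 ? I-1×I-2: Cc|cc
C/II-2 un I-1×I-2: Cc
⇒ C over [I-1,I-2,II-1,II-2]: 3 consistent

II-1 ∈ {bb Cc, bb cc}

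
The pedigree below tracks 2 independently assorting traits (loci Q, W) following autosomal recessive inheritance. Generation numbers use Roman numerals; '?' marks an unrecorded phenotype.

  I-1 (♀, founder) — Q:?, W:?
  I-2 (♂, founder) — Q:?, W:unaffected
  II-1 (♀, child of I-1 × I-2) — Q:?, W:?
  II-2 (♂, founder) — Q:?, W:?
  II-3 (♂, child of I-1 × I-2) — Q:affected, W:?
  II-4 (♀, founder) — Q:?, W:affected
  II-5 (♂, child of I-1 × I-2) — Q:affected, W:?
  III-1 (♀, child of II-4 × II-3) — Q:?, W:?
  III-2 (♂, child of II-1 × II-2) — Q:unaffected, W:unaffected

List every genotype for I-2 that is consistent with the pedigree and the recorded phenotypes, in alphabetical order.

I-2 ∈ {Qq WW, Qq Ww, qq WW, qq Ww}

Q/I-1 ? ·: Qq|qq
Q/I-2 ? ·: Qq|qq
Q/II-1 ? I-1×I-2: QQ|Qq|qq
Q/II-2 ? ·: QQ|Qq|qq
Q/II-3 aff I-1×I-2: qq
Q/II-4 ? ·: QQ|Qq|qq
Q/II-5 aff I-1×I-2: qq
Q/III-1 ? II-4×II-3: Qq|qq
Q/III-2 un II-1×II-2: QQ|Qq
⇒ Q over [I-1,I-2,II-1,II-2,II-3,II-4,II-5,III-1,III-2]: 108 consistent
W/I-1 ? ·: WW|Ww|ww
W/I-2 un ·: WW|Ww
W/II-1 ? I-1×I-2: WW|Ww|ww
W/II-2 ? ·: WW|Ww|ww
W/II-3 ? I-1×I-2: WW|Ww|ww
W/II-4 aff ·: ww
W/II-5 ? I-1×I-2: WW|Ww|ww
W/III-1 ? II-4×II-3: Ww|ww
W/III-2 un II-1×II-2: WW|Ww
⇒ W over [I-1,I-2,II-1,II-2,II-3,II-4,II-5,III-1,III-2]: 296 consistent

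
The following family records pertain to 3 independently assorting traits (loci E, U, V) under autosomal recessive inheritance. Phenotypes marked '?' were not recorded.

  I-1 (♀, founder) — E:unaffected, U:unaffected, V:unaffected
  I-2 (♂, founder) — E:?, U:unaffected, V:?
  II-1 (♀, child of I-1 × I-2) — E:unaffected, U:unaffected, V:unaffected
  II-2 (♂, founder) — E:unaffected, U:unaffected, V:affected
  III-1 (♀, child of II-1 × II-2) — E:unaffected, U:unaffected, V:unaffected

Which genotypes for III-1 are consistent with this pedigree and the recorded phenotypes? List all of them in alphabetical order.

III-1 ∈ {EE UU Vv, EE Uu Vv, Ee UU Vv, Ee Uu Vv}

E/I-1 un ·: EE|Ee
E/I-2 ? ·: EE|Ee|ee
E/II-1 un I-1×I-2: EE|Ee
E/II-2 un ·: EE|Ee
E/III-1 un II-1×II-2: EE|Ee
⇒ E over [I-1,I-2,II-1,II-2,III-1]: 32 consistent
U/I-1 un ·: UU|Uu
U/I-2 un ·: UU|Uu
U/II-1 un I-1×I-2: UU|Uu
U/II-2 un ·: UU|Uu
U/III-1 un II-1×II-2: UU|Uu
⇒ U over [I-1,I-2,II-1,II-2,III-1]: 24 consistent
V/I-1 un ·: VV|Vv
V/I-2 ? ·: VV|Vv|vv
V/II-1 un I-1×I-2: VV|Vv
V/II-2 aff ·: vv
V/III-1 un II-1×II-2: Vv
⇒ V over [I-1,I-2,II-1,II-2,III-1]: 9 consistent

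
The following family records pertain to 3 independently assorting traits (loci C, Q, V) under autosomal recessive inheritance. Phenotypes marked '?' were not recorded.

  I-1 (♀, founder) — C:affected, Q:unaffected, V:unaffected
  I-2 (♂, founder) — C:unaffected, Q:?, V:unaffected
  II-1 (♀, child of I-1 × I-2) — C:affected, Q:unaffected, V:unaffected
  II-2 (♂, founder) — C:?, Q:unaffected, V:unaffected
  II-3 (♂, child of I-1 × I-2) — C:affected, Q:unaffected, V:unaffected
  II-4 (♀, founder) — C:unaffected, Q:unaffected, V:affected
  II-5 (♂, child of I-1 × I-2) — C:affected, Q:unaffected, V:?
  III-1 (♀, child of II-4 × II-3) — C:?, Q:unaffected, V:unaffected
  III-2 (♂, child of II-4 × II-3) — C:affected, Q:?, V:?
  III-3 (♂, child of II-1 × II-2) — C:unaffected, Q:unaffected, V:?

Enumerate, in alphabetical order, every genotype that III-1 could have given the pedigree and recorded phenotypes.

III-1 ∈ {Cc QQ Vv, Cc Qq Vv, cc QQ Vv, cc Qq Vv}

C/I-1 aff ·: cc
C/I-2 un ·: Cc
C/II-1 aff I-1×I-2: cc
C/II-2 ? ·: CC|Cc
C/II-3 aff I-1×I-2: cc
C/II-4 un ·: Cc
C/II-5 aff I-1×I-2: cc
C/III-1 ? II-4×II-3: Cc|cc
C/III-2 aff II-4×II-3: cc
C/III-3 un II-1×II-2: Cc
⇒ C over [I-1,I-2,II-1,II-2,II-3,II-4,II-5,III-1,III-2,III-3]: 4 consistent
Q/I-1 un ·: QQ|Qq
Q/I-2 ? ·: QQ|Qq|qq
Q/II-1 un I-1×I-2: QQ|Qq
Q/II-2 un ·: QQ|Qq
Q/II-3 un I-1×I-2: QQ|Qq
Q/II-4 un ·: QQ|Qq
Q/II-5 un I-1×I-2: QQ|Qq
Q/III-1 un II-4×II-3: QQ|Qq
Q/III-2 ? II-4×II-3: QQ|Qq|qq
Q/III-3 un II-1×II-2: QQ|Qq
⇒ Q over [I-1,I-2,II-1,II-2,II-3,II-4,II-5,III-1,III-2,III-3]: 725 consistent
V/I-1 un ·: VV|Vv
V/I-2 un ·: VV|Vv
V/II-1 un I-1×I-2: VV|Vv
V/II-2 un ·: VV|Vv
V/II-3 un I-1×I-2: VV|Vv
V/II-4 aff ·: vv
V/II-5 ? I-1×I-2: VV|Vv|vv
V/III-1 un II-4×II-3: Vv
V/III-2 ? II-4×II-3: Vv|vv
V/III-3 ? II-1×II-2: VV|Vv|vv
⇒ V over [I-1,I-2,II-1,II-2,II-3,II-4,II-5,III-1,III-2,III-3]: 171 consistent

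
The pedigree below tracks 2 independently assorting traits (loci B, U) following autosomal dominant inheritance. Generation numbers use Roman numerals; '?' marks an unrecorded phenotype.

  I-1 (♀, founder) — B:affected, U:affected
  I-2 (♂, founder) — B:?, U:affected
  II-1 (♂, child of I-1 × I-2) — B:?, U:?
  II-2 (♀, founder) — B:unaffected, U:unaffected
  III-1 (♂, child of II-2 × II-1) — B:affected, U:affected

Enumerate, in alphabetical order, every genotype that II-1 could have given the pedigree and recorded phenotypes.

II-1 ∈ {BB UU, BB Uu, Bb UU, Bb Uu}

B/I-1 aff ·: Bb|BB
B/I-2 ? ·: bb|Bb|BB
B/II-1 ? I-1×I-2: Bb|BB
B/II-2 un ·: bb
B/III-1 aff II-2×II-1: Bb
⇒ B over [I-1,I-2,II-1,II-2,III-1]: 9 consistent
U/I-1 aff ·: Uu|UU
U/I-2 aff ·: Uu|UU
U/II-1 ? I-1×I-2: Uu|UU
U/II-2 un ·: uu
U/III-1 aff II-2×II-1: Uu
⇒ U over [I-1,I-2,II-1,II-2,III-1]: 7 consistent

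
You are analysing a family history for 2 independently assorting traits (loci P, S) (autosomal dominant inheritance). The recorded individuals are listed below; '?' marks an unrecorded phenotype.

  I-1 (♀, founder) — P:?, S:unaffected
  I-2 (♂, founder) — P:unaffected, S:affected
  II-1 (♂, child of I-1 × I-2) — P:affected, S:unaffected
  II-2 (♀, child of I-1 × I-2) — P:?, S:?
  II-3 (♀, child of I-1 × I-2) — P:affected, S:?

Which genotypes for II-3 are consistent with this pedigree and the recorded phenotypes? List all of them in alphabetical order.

II-3 ∈ {Pp Ss, Pp ss}

P/I-1 ? ·: Pp|PP
P/I-2 un ·: pp
P/II-1 aff I-1×I-2: Pp
P/II-2 ? I-1×I-2: pp|Pp
P/II-3 aff I-1×I-2: Pp
⇒ P over [I-1,I-2,II-1,II-2,II-3]: 3 consistent
S/I-1 un ·: ss
S/I-2 aff ·: Ss
S/II-1 un I-1×I-2: ss
S/II-2 ? I-1×I-2: ss|Ss
S/II-3 ? I-1×I-2: ss|Ss
⇒ S over [I-1,I-2,II-1,II-2,II-3]: 4 consistent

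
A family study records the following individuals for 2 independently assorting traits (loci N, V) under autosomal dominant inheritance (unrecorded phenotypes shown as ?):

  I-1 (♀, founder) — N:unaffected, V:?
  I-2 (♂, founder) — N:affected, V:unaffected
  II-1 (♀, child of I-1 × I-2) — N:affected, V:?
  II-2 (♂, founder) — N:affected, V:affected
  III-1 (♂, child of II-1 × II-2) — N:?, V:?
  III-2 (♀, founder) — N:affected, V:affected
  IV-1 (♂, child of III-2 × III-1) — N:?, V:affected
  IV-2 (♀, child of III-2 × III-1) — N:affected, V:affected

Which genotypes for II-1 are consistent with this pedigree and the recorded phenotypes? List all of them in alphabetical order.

II-1 ∈ {Nn Vv, Nn vv}

N/I-1 un ·: nn
N/I-2 aff ·: Nn|NN
N/II-1 aff I-1×I-2: Nn
N/II-2 aff ·: Nn|NN
N/III-1 ? II-1×II-2: nn|Nn|NN
N/III-2 aff ·: Nn|NN
N/IV-1 ? III-2×III-1: nn|Nn|NN
N/IV-2 aff III-2×III-1: Nn|NN
⇒ N over [I-1,I-2,II-1,II-2,III-1,III-2,IV-1,IV-2]: 66 consistent
V/I-1 ? ·: vv|Vv|VV
V/I-2 un ·: vv
V/II-1 ? I-1×I-2: vv|Vv
V/II-2 aff ·: Vv|VV
V/III-1 ? II-1×II-2: vv|Vv|VV
V/III-2 aff ·: Vv|VV
V/IV-1 aff III-2×III-1: Vv|VV
V/IV-2 aff III-2×III-1: Vv|VV
⇒ V over [I-1,I-2,II-1,II-2,III-1,III-2,IV-1,IV-2]: 92 consistent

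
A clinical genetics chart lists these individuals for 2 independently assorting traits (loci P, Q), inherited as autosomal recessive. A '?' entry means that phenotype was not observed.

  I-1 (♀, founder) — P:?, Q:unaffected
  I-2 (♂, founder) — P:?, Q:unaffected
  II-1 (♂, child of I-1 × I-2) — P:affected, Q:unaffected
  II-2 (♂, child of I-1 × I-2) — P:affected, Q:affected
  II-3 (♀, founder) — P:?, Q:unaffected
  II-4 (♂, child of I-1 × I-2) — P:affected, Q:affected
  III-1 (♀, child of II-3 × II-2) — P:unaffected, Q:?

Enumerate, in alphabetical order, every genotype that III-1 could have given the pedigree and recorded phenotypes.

P/I-1 ? ·: Pp|pp
P/I-2 ? ·: Pp|pp
P/II-1 aff I-1×I-2: pp
P/II-2 aff I-1×I-2: pp
P/II-3 ? ·: PP|Pp
P/II-4 aff I-1×I-2: pp
P/III-1 un II-3×II-2: Pp
⇒ P over [I-1,I-2,II-1,II-2,II-3,II-4,III-1]: 8 consistent
Q/I-1 un ·: Qq
Q/I-2 un ·: Qq
Q/II-1 un I-1×I-2: QQ|Qq
Q/II-2 aff I-1×I-2: qq
Q/II-3 un ·: QQ|Qq
Q/II-4 aff I-1×I-2: qq
Q/III-1 ? II-3×II-2: Qq|qq
⇒ Q over [I-1,I-2,II-1,II-2,II-3,II-4,III-1]: 6 consistent

III-1 ∈ {Pp Qq, Pp qq}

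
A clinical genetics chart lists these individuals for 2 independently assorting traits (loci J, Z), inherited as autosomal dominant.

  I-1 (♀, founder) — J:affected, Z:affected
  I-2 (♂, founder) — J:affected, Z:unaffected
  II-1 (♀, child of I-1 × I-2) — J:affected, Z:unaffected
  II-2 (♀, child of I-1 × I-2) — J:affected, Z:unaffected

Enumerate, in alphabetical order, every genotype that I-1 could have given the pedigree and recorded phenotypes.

J/I-1 aff ·: Jj|JJ
J/I-2 aff ·: Jj|JJ
J/II-1 aff I-1×I-2: Jj|JJ
J/II-2 aff I-1×I-2: Jj|JJ
⇒ J over [I-1,I-2,II-1,II-2]: 13 consistent
Z/I-1 aff ·: Zz
Z/I-2 un ·: zz
Z/II-1 un I-1×I-2: zz
Z/II-2 un I-1×I-2: zz
⇒ Z over [I-1,I-2,II-1,II-2]: 1 consistent

I-1 ∈ {JJ Zz, Jj Zz}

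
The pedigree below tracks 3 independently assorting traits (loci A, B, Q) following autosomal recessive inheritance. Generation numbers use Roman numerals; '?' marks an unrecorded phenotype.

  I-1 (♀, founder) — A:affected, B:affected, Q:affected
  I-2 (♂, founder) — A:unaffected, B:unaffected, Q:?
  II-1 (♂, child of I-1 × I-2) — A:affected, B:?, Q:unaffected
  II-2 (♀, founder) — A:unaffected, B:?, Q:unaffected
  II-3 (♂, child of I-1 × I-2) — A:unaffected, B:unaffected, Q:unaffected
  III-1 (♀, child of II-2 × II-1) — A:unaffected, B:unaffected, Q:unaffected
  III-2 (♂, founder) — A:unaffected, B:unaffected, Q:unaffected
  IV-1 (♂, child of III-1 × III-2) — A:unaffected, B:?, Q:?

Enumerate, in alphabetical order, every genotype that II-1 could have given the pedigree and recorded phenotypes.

II-1 ∈ {aa Bb Qq, aa bb Qq}

A/I-1 aff ·: aa
A/I-2 un ·: Aa
A/II-1 aff I-1×I-2: aa
A/II-2 un ·: AA|Aa
A/II-3 un I-1×I-2: Aa
A/III-1 un II-2×II-1: Aa
A/III-2 un ·: AA|Aa
A/IV-1 un III-1×III-2: AA|Aa
⇒ A over [I-1,I-2,II-1,II-2,II-3,III-1,III-2,IV-1]: 8 consistent
B/I-1 aff ·: bb
B/I-2 un ·: BB|Bb
B/II-1 ? I-1×I-2: Bb|bb
B/II-2 ? ·: BB|Bb|bb
B/II-3 un I-1×I-2: Bb
B/III-1 un II-2×II-1: BB|Bb
B/III-2 un ·: BB|Bb
B/IV-1 ? III-1×III-2: BB|Bb|bb
⇒ B over [I-1,I-2,II-1,II-2,II-3,III-1,III-2,IV-1]: 52 consistent
Q/I-1 aff ·: qq
Q/I-2 ? ·: QQ|Qq
Q/II-1 un I-1×I-2: Qq
Q/II-2 un ·: QQ|Qq
Q/II-3 un I-1×I-2: Qq
Q/III-1 un II-2×II-1: QQ|Qq
Q/III-2 un ·: QQ|Qq
Q/IV-1 ? III-1×III-2: QQ|Qq|qq
⇒ Q over [I-1,I-2,II-1,II-2,II-3,III-1,III-2,IV-1]: 32 consistent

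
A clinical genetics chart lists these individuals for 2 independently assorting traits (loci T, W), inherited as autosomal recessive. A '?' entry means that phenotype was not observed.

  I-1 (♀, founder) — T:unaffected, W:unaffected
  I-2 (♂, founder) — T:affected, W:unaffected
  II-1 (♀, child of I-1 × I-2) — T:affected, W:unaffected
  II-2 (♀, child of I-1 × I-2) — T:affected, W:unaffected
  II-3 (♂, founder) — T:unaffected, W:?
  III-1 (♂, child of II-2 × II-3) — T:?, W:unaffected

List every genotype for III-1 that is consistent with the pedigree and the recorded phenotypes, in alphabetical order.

T/I-1 un ·: Tt
T/I-2 aff ·: tt
T/II-1 aff I-1×I-2: tt
T/II-2 aff I-1×I-2: tt
T/II-3 un ·: TT|Tt
T/III-1 ? II-2×II-3: Tt|tt
⇒ T over [I-1,I-2,II-1,II-2,II-3,III-1]: 3 consistent
W/I-1 un ·: WW|Ww
W/I-2 un ·: WW|Ww
W/II-1 un I-1×I-2: WW|Ww
W/II-2 un I-1×I-2: WW|Ww
W/II-3 ? ·: WW|Ww|ww
W/III-1 un II-2×II-3: WW|Ww
⇒ W over [I-1,I-2,II-1,II-2,II-3,III-1]: 58 consistent

III-1 ∈ {Tt WW, Tt Ww, tt WW, tt Ww}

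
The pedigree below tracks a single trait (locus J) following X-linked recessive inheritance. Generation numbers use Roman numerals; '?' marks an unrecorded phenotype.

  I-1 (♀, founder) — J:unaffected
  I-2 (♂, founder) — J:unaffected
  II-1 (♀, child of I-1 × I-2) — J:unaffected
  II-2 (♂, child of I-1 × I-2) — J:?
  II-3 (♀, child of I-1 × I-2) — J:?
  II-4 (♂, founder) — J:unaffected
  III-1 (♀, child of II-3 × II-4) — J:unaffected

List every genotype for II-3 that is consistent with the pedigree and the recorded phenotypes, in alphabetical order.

II-3 ∈ {X^JX^J, X^JX^j}

J/I-1 un ·: X^JX^J|X^JX^j
J/I-2 un ·: X^JY
J/II-1 un I-1×I-2: X^JX^J|X^JX^j
J/II-2 ? I-1×I-2: X^JY|X^jY
J/II-3 ? I-1×I-2: X^JX^J|X^JX^j
J/II-4 un ·: X^JY
J/III-1 un II-3×II-4: X^JX^J|X^JX^j
⇒ J over [I-1,I-2,II-1,II-2,II-3,II-4,III-1]: 13 consistent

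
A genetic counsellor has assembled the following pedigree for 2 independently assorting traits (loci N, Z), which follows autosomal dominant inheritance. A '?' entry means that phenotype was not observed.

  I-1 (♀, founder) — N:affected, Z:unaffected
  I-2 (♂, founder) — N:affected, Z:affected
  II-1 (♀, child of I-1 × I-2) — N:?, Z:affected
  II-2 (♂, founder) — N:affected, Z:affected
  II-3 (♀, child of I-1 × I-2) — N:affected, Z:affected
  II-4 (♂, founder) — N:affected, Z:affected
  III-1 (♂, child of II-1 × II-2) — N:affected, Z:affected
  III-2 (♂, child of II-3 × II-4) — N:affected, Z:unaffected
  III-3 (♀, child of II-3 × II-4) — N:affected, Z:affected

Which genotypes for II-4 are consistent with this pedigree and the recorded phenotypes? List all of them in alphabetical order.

II-4 ∈ {NN Zz, Nn Zz}

N/I-1 aff ·: Nn|NN
N/I-2 aff ·: Nn|NN
N/II-1 ? I-1×I-2: nn|Nn|NN
N/II-2 aff ·: Nn|NN
N/II-3 aff I-1×I-2: Nn|NN
N/II-4 aff ·: Nn|NN
N/III-1 aff II-1×II-2: Nn|NN
N/III-2 aff II-3×II-4: Nn|NN
N/III-3 aff II-3×II-4: Nn|NN
⇒ N over [I-1,I-2,II-1,II-2,II-3,II-4,III-1,III-2,III-3]: 314 consistent
Z/I-1 un ·: zz
Z/I-2 aff ·: Zz|ZZ
Z/II-1 aff I-1×I-2: Zz
Z/II-2 aff ·: Zz|ZZ
Z/II-3 aff I-1×I-2: Zz
Z/II-4 aff ·: Zz
Z/III-1 aff II-1×II-2: Zz|ZZ
Z/III-2 un II-3×II-4: zz
Z/III-3 aff II-3×II-4: Zz|ZZ
⇒ Z over [I-1,I-2,II-1,II-2,II-3,II-4,III-1,III-2,III-3]: 16 consistent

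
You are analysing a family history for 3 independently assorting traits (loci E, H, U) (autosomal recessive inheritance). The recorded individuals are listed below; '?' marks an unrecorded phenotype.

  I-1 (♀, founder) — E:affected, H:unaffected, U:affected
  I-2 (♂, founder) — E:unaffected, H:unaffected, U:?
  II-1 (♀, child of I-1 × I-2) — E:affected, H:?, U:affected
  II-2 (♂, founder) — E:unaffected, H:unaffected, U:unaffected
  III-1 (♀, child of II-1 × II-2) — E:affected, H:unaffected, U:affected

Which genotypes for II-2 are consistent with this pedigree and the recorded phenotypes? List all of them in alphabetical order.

E/I-1 aff ·: ee
E/I-2 un ·: Ee
E/II-1 aff I-1×I-2: ee
E/II-2 un ·: Ee
E/III-1 aff II-1×II-2: ee
⇒ E over [I-1,I-2,II-1,II-2,III-1]: 1 consistent
H/I-1 un ·: HH|Hh
H/I-2 un ·: HH|Hh
H/II-1 ? I-1×I-2: HH|Hh|hh
H/II-2 un ·: HH|Hh
H/III-1 un II-1×II-2: HH|Hh
⇒ H over [I-1,I-2,II-1,II-2,III-1]: 26 consistent
U/I-1 aff ·: uu
U/I-2 ? ·: Uu|uu
U/II-1 aff I-1×I-2: uu
U/II-2 un ·: Uu
U/III-1 aff II-1×II-2: uu
⇒ U over [I-1,I-2,II-1,II-2,III-1]: 2 consistent

II-2 ∈ {Ee HH Uu, Ee Hh Uu}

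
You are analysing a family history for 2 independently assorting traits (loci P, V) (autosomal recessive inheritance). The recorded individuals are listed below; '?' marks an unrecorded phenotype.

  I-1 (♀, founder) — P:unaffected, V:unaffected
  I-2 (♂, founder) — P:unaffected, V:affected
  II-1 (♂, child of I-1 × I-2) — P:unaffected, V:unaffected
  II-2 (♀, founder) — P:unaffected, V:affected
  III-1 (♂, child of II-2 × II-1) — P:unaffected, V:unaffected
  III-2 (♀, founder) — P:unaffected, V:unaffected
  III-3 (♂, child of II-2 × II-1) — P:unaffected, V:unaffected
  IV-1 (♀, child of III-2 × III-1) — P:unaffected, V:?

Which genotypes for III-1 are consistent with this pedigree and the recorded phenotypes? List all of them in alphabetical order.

P/I-1 un ·: PP|Pp
P/I-2 un ·: PP|Pp
P/II-1 un I-1×I-2: PP|Pp
P/II-2 un ·: PP|Pp
P/III-1 un II-2×II-1: PP|Pp
P/III-2 un ·: PP|Pp
P/III-3 un II-2×II-1: PP|Pp
P/IV-1 un III-2×III-1: PP|Pp
⇒ P over [I-1,I-2,II-1,II-2,III-1,III-2,III-3,IV-1]: 152 consistent
V/I-1 un ·: VV|Vv
V/I-2 aff ·: vv
V/II-1 un I-1×I-2: Vv
V/II-2 aff ·: vv
V/III-1 un II-2×II-1: Vv
V/III-2 un ·: VV|Vv
V/III-3 un II-2×II-1: Vv
V/IV-1 ? III-2×III-1: VV|Vv|vv
⇒ V over [I-1,I-2,II-1,II-2,III-1,III-2,III-3,IV-1]: 10 consistent

III-1 ∈ {PP Vv, Pp Vv}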